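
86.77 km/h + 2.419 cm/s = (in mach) 0.07086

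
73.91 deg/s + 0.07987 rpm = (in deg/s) 74.39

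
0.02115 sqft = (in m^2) 0.001965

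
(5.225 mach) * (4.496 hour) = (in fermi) 2.88e+22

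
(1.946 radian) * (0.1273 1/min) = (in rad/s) 0.004129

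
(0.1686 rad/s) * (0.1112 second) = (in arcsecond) 3867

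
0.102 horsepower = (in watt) 76.06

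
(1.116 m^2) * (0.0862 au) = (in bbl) 9.052e+10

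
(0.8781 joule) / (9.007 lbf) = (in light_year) 2.317e-18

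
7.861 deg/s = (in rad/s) 0.1372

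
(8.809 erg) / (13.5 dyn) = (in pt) 18.5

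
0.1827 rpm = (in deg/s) 1.096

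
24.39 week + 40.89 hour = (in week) 24.63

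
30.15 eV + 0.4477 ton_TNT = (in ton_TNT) 0.4477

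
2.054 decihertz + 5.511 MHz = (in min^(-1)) 3.307e+08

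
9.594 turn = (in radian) 60.28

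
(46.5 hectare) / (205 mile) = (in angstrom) 1.409e+10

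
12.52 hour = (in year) 0.001429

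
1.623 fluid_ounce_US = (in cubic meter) 4.8e-05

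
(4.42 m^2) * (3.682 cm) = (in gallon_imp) 35.8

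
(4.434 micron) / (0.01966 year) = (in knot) 1.39e-11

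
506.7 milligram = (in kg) 0.0005067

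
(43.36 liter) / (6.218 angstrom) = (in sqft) 7.506e+08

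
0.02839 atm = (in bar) 0.02877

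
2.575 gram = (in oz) 0.09083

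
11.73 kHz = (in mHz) 1.173e+07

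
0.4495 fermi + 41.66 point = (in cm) 1.47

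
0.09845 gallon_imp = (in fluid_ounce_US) 15.13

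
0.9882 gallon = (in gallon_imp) 0.8228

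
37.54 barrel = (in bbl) 37.54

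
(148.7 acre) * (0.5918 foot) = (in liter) 1.085e+08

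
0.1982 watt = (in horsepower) 0.0002658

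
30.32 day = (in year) 0.08307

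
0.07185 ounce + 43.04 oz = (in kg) 1.222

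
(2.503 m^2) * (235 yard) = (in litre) 5.379e+05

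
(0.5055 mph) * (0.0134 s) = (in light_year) 3.201e-19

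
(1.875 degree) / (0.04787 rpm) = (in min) 0.1088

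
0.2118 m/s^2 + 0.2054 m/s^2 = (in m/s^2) 0.4172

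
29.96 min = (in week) 0.002972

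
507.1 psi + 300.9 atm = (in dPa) 3.399e+08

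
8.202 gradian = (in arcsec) 2.657e+04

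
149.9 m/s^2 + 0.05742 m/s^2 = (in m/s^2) 150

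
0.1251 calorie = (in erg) 5.234e+06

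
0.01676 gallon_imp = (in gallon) 0.02013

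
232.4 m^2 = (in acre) 0.05743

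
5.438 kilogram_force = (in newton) 53.33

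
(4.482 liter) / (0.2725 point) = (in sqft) 501.9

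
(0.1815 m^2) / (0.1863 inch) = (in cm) 3836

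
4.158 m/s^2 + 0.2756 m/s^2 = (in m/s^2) 4.434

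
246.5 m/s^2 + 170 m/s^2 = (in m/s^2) 416.5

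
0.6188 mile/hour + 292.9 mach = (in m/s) 9.973e+04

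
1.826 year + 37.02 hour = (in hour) 1.603e+04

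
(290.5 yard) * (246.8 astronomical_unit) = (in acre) 2.423e+12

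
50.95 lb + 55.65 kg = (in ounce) 2778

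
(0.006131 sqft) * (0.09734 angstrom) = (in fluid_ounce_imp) 1.951e-10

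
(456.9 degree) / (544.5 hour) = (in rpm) 3.885e-05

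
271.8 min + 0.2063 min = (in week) 0.02698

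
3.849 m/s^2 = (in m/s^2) 3.849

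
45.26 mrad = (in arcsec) 9336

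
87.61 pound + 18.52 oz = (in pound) 88.77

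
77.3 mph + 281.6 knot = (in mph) 401.4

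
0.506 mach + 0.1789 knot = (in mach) 0.5063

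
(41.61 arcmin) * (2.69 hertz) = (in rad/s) 0.03256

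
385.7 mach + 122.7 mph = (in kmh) 4.73e+05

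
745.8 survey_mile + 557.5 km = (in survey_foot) 5.767e+06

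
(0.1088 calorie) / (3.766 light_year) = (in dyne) 1.278e-12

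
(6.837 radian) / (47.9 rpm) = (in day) 1.578e-05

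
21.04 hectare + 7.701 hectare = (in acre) 71.02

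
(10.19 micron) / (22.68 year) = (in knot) 2.769e-14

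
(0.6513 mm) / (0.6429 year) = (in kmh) 1.156e-10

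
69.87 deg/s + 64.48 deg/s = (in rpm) 22.39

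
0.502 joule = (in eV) 3.133e+18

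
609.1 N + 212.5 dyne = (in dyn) 6.091e+07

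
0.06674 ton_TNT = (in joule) 2.792e+08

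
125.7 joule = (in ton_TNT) 3.004e-08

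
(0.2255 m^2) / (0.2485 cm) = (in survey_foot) 297.7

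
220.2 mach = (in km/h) 2.699e+05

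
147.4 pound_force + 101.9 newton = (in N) 757.6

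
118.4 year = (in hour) 1.037e+06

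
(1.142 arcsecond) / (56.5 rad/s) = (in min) 1.633e-09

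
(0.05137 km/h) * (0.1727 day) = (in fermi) 2.129e+17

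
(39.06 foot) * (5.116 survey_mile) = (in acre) 24.22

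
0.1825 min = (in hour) 0.003042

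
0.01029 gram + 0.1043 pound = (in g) 47.32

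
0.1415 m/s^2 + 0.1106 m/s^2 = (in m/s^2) 0.2521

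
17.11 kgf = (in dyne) 1.678e+07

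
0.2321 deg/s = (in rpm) 0.03868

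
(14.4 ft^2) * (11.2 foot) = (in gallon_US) 1206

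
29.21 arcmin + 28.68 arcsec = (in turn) 0.001374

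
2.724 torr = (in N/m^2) 363.2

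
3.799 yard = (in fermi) 3.474e+15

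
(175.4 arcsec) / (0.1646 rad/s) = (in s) 0.005166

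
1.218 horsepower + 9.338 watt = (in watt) 917.6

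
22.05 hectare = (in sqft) 2.373e+06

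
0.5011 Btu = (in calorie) 126.4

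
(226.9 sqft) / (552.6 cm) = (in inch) 150.2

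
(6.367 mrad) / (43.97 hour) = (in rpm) 3.841e-07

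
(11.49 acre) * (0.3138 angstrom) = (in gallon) 0.0003855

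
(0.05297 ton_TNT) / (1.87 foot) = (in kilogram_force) 3.965e+07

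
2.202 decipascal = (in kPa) 0.0002202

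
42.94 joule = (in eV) 2.68e+20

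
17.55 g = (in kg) 0.01755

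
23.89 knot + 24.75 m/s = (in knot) 72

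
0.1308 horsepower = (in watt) 97.54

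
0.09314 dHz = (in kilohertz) 9.314e-06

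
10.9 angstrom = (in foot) 3.576e-09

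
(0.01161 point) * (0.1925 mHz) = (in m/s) 7.884e-10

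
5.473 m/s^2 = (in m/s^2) 5.473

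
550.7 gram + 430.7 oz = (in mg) 1.276e+07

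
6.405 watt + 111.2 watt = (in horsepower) 0.1577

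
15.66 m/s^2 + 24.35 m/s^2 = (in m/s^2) 40.01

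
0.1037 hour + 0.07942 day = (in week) 0.01196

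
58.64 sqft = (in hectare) 0.0005448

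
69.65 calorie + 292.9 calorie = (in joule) 1517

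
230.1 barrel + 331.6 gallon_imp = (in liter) 3.809e+04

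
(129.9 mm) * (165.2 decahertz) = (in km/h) 772.5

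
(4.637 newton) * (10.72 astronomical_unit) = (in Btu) 7.048e+09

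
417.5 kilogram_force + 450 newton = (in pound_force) 1022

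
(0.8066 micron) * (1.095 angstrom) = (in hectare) 8.832e-21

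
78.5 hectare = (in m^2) 7.85e+05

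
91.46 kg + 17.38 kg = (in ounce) 3839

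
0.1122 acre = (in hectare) 0.04541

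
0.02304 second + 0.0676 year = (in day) 24.67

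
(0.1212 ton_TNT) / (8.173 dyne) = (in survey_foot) 2.036e+13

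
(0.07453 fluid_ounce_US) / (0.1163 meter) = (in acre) 4.683e-09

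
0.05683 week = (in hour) 9.547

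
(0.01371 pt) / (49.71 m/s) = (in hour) 2.703e-11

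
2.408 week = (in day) 16.86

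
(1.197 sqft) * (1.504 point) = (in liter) 0.059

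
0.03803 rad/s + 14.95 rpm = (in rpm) 15.31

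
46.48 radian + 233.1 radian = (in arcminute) 9.611e+05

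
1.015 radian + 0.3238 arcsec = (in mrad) 1015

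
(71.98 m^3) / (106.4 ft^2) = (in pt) 2.064e+04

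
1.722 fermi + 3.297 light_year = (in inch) 1.228e+18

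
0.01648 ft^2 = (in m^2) 0.001531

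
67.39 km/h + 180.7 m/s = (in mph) 446.1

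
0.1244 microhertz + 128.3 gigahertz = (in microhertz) 1.283e+17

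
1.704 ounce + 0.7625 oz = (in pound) 0.1542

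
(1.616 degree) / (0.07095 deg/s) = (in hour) 0.006327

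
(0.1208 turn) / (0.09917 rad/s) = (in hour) 0.002126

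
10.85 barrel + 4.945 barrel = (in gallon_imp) 552.4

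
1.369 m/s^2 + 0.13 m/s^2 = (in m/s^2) 1.499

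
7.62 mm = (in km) 7.62e-06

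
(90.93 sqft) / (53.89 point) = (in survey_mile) 0.2761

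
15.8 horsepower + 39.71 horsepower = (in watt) 4.139e+04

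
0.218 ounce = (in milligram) 6180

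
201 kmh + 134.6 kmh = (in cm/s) 9322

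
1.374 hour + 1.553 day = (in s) 1.391e+05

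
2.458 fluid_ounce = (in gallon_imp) 0.01599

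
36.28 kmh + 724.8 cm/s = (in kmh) 62.37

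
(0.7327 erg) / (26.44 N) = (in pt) 7.855e-06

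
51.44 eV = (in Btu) 7.812e-21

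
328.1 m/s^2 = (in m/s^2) 328.1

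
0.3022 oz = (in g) 8.567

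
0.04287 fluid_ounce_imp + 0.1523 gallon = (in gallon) 0.1526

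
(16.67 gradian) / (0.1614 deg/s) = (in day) 0.001076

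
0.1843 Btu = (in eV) 1.214e+21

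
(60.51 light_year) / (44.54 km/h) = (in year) 1.467e+09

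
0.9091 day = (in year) 0.002491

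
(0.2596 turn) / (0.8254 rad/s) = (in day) 2.287e-05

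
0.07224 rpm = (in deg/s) 0.4334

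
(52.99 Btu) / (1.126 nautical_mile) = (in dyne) 2.681e+06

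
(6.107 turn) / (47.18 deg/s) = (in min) 0.7766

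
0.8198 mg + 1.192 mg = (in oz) 7.096e-05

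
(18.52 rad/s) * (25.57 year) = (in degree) 8.557e+11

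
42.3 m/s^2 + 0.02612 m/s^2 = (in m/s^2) 42.33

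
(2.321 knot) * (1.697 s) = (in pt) 5744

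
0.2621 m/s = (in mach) 0.0007698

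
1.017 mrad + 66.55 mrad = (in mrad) 67.57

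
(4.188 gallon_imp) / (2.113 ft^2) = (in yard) 0.1061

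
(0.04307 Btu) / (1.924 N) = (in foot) 77.49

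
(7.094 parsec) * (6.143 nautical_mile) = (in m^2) 2.49e+21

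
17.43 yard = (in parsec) 5.165e-16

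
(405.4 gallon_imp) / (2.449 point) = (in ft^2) 2.296e+04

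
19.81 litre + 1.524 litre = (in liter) 21.33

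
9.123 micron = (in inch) 0.0003592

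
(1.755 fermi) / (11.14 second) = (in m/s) 1.575e-16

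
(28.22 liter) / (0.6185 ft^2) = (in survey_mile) 0.0003052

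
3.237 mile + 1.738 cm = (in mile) 3.237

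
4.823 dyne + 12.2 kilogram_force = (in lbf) 26.9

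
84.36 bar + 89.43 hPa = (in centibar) 8445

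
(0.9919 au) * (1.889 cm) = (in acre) 6.926e+05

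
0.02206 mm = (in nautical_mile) 1.191e-08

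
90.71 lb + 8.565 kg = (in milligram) 4.971e+07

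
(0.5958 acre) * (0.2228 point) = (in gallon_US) 50.06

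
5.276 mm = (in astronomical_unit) 3.527e-14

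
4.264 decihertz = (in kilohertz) 0.0004264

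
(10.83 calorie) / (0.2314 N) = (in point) 5.551e+05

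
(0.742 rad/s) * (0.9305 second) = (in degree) 39.56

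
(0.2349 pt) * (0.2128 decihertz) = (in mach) 5.179e-09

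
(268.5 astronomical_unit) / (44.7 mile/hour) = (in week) 3.324e+06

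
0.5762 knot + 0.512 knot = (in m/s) 0.5598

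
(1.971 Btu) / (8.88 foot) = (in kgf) 78.35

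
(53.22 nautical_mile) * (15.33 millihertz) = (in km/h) 5440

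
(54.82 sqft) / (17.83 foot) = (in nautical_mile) 0.000506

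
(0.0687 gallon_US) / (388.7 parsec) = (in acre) 5.358e-27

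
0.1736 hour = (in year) 1.982e-05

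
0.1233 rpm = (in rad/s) 0.01291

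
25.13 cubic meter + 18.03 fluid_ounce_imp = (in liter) 2.513e+04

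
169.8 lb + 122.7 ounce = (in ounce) 2839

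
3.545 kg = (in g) 3545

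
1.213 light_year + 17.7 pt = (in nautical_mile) 6.196e+12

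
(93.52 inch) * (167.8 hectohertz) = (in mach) 117.1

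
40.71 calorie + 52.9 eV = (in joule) 170.3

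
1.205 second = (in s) 1.205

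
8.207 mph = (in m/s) 3.669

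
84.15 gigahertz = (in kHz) 8.415e+07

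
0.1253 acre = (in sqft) 5458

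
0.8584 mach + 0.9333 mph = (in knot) 569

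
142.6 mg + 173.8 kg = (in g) 1.738e+05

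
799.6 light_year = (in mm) 7.565e+21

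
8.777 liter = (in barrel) 0.05521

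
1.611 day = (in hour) 38.66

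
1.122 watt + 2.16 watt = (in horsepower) 0.004401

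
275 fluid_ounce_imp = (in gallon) 2.064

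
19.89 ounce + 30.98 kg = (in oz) 1113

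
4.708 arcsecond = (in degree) 0.001308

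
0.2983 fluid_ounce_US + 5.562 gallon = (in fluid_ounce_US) 712.2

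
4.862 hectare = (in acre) 12.01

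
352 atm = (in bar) 356.7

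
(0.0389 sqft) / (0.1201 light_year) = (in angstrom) 3.181e-08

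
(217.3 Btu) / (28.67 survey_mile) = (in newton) 4.969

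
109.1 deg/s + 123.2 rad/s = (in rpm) 1195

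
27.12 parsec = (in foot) 2.746e+18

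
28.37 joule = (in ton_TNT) 6.781e-09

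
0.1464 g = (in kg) 0.0001464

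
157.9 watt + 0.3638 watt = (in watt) 158.3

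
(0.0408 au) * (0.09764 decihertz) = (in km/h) 2.145e+08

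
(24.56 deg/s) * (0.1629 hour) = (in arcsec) 5.185e+07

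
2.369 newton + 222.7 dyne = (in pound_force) 0.5331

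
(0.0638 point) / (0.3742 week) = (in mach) 2.921e-13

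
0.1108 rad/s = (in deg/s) 6.348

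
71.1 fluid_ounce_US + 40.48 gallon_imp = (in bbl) 1.171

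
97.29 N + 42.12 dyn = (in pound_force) 21.87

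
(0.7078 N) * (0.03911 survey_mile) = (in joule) 44.55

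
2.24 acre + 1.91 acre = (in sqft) 1.808e+05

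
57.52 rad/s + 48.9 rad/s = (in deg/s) 6097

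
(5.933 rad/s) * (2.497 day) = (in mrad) 1.28e+09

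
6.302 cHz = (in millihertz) 63.02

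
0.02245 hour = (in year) 2.563e-06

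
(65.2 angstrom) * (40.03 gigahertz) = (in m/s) 261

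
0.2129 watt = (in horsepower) 0.0002855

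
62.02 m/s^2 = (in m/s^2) 62.02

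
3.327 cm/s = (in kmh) 0.1198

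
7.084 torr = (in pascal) 944.5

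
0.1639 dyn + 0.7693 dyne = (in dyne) 0.9332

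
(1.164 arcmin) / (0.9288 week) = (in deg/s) 3.454e-08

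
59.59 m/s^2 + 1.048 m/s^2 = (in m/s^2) 60.64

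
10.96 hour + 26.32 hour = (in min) 2237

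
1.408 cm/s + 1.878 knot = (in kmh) 3.529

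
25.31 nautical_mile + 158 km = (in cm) 2.049e+07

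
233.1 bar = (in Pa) 2.331e+07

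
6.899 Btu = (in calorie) 1740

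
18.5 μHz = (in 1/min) 0.00111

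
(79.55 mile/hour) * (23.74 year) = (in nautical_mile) 1.438e+07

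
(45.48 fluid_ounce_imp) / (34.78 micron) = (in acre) 0.009181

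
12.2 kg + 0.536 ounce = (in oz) 430.9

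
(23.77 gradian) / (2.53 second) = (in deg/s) 8.456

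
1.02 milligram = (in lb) 2.249e-06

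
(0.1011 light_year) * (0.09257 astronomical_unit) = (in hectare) 1.325e+21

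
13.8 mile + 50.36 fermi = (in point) 6.295e+07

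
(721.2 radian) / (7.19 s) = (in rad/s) 100.3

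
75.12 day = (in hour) 1803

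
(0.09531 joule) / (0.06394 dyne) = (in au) 9.964e-07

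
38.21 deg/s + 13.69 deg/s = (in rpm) 8.65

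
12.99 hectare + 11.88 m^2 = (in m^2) 1.299e+05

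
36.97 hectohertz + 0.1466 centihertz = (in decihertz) 3.697e+04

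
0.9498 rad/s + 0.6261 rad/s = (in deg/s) 90.29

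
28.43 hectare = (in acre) 70.25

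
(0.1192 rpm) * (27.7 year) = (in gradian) 6.942e+08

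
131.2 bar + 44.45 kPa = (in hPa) 1.316e+05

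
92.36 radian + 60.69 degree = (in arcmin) 3.212e+05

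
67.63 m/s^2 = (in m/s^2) 67.63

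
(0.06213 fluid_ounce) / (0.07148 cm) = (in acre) 6.352e-07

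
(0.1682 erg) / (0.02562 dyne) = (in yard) 0.0718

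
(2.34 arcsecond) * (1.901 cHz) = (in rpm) 2.059e-06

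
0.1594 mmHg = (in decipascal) 212.5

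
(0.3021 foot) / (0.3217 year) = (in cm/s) 9.076e-07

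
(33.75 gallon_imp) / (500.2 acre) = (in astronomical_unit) 5.067e-19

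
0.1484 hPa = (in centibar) 0.01484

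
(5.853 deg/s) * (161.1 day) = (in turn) 2.263e+05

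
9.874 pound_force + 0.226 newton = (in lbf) 9.925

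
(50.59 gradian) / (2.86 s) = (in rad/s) 0.2779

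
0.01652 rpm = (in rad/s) 0.00173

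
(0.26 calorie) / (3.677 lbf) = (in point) 188.5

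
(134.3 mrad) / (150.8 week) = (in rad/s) 1.473e-09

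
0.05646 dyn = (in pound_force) 1.269e-07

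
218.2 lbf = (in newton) 970.6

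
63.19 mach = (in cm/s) 2.152e+06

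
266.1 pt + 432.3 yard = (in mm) 3.954e+05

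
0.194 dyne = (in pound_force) 4.361e-07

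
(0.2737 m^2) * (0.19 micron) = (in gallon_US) 1.374e-05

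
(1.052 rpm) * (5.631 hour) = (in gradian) 1.422e+05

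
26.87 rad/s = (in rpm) 256.6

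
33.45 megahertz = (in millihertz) 3.345e+10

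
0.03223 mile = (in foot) 170.2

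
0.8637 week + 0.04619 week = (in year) 0.01745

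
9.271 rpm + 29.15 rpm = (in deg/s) 230.5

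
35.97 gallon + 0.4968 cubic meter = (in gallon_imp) 139.2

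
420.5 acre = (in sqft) 1.832e+07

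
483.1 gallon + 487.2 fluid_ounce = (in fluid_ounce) 6.232e+04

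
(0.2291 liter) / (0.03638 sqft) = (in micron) 6.778e+04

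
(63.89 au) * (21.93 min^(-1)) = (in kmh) 1.258e+13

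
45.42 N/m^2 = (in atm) 0.0004483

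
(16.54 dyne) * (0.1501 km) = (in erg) 2.483e+05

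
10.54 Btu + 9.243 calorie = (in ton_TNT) 2.667e-06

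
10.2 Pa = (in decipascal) 102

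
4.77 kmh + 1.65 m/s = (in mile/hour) 6.655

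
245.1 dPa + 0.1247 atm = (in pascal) 1.266e+04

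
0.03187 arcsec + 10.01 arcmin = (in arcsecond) 600.6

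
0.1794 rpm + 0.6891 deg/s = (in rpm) 0.2943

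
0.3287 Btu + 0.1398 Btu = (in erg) 4.943e+09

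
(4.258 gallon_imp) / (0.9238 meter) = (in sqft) 0.2255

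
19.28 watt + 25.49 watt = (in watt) 44.77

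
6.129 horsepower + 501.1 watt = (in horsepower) 6.801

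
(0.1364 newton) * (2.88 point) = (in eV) 8.65e+14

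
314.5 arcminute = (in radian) 0.09148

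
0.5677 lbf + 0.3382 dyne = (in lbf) 0.5677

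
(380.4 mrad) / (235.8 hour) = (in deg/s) 2.568e-05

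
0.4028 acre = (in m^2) 1630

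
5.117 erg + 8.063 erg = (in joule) 1.318e-06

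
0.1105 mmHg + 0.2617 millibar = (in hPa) 0.409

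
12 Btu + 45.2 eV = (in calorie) 3026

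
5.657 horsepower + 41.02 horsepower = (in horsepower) 46.68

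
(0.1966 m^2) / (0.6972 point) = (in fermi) 7.993e+17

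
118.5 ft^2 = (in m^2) 11.01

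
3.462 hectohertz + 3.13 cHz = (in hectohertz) 3.462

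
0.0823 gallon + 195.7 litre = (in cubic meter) 0.196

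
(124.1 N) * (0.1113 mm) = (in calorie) 0.003301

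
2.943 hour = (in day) 0.1226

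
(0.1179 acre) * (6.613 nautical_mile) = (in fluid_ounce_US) 1.976e+11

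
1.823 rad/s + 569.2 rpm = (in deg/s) 3520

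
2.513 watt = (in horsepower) 0.00337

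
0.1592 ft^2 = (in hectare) 1.479e-06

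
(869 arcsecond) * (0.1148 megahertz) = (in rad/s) 483.7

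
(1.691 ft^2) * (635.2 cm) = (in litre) 997.9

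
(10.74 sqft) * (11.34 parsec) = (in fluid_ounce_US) 1.181e+22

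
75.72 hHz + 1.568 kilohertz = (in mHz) 9.14e+06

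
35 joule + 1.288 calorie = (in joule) 40.39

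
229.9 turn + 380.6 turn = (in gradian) 2.442e+05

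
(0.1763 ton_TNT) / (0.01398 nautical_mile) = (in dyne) 2.849e+12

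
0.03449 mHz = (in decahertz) 3.449e-06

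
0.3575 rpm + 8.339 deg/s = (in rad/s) 0.183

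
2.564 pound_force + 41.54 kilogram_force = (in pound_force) 94.14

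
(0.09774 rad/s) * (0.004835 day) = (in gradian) 2599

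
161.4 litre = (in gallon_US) 42.64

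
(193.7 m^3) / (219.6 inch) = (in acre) 0.008581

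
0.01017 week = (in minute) 102.5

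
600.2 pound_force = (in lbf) 600.2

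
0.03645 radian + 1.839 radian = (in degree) 107.5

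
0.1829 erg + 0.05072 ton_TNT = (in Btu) 2.011e+05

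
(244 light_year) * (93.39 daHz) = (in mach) 6.331e+18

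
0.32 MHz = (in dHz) 3.2e+06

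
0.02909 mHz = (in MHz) 2.909e-11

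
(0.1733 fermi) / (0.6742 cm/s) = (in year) 8.151e-22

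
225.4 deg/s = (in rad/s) 3.934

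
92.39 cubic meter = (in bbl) 581.1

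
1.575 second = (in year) 4.994e-08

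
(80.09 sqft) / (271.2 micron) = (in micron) 2.744e+10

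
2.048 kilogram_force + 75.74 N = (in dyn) 9.582e+06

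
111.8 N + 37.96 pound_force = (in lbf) 63.09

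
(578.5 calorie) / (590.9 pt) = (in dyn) 1.161e+09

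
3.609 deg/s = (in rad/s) 0.06299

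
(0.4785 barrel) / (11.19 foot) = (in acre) 5.512e-06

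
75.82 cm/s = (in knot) 1.474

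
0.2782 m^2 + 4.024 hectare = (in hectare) 4.024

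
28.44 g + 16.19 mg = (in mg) 2.846e+04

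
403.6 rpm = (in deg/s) 2422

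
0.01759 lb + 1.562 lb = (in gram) 716.5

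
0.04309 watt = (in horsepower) 5.778e-05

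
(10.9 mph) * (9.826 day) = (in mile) 2570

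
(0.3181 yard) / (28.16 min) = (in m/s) 0.0001722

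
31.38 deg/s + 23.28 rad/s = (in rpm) 227.5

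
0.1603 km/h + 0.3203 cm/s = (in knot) 0.09278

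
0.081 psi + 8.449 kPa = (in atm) 0.0889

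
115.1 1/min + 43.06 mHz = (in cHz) 196.1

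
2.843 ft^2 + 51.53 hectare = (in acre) 127.3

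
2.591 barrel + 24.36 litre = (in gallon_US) 115.3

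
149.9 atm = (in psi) 2203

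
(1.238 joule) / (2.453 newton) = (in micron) 5.047e+05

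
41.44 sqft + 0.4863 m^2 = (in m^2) 4.336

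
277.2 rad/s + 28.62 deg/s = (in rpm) 2652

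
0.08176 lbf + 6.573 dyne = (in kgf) 0.03709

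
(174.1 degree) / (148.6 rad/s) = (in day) 2.367e-07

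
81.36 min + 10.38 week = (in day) 72.72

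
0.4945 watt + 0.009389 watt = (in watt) 0.5039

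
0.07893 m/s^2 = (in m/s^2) 0.07893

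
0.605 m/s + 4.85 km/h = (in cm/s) 195.2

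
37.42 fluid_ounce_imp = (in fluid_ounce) 35.95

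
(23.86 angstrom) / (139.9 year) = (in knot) 1.051e-18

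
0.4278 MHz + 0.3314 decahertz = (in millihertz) 4.278e+08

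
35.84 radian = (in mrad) 3.584e+04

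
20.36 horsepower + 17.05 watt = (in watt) 1.52e+04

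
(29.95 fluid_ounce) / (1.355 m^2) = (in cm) 0.06537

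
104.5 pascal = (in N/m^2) 104.5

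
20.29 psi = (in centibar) 139.9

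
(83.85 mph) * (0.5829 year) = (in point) 1.953e+12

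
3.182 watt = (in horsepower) 0.004267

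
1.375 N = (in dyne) 1.375e+05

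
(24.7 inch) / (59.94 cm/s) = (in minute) 0.01744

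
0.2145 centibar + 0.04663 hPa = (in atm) 0.002163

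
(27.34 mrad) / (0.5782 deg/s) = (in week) 4.48e-06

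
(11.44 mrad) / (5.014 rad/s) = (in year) 7.235e-11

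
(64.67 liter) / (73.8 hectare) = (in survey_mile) 5.445e-11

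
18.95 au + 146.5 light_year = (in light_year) 146.5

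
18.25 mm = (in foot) 0.05988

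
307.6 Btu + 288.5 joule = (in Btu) 307.9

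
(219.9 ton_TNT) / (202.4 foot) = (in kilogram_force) 1.521e+09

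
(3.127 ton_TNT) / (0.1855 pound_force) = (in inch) 6.242e+11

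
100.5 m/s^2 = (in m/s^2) 100.5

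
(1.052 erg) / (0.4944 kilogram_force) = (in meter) 2.17e-08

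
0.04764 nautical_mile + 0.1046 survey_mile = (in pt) 7.273e+05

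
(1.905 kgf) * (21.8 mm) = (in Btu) 0.000386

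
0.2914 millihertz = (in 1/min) 0.01748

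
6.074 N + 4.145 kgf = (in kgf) 4.764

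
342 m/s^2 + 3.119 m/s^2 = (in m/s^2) 345.1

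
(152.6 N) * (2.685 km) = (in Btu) 388.4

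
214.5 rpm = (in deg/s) 1287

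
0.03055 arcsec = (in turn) 2.357e-08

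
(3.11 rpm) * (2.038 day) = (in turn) 9127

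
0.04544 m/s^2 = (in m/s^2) 0.04544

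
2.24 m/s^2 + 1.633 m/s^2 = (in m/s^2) 3.873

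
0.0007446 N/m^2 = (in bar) 7.446e-09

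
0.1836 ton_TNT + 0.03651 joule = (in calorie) 1.836e+08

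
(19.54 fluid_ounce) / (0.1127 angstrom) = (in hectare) 5127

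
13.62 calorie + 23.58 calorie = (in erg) 1.556e+09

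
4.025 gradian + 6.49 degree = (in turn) 0.02809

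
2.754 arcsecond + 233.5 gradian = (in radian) 3.668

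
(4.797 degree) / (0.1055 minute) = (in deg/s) 0.7578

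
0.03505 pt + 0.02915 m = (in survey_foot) 0.09568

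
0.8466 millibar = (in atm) 0.0008355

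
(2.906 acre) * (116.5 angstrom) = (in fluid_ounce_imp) 4.822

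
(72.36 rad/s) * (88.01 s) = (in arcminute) 2.189e+07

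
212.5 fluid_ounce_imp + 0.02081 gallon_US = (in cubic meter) 0.006117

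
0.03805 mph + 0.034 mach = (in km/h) 41.74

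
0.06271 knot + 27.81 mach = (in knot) 1.841e+04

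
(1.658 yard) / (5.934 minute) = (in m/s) 0.004258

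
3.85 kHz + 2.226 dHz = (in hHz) 38.5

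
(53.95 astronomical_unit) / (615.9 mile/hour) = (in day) 3.393e+05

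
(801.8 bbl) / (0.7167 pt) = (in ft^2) 5.427e+06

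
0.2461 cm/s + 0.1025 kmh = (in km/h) 0.1114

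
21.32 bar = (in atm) 21.04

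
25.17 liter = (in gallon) 6.649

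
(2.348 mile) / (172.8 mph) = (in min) 0.8153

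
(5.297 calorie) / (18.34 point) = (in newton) 3425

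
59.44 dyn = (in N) 0.0005944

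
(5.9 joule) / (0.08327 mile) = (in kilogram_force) 0.004489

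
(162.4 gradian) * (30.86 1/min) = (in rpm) 12.53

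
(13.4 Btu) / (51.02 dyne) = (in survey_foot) 9.091e+07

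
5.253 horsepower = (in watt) 3917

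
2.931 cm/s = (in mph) 0.06556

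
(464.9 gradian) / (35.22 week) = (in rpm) 3.274e-06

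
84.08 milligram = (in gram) 0.08408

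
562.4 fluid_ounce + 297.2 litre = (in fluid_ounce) 1.061e+04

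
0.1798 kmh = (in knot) 0.09708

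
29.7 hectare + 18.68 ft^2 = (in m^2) 2.97e+05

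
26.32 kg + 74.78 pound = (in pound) 132.8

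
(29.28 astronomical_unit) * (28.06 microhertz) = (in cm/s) 1.229e+10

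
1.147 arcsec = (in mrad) 0.005561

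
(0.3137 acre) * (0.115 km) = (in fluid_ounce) 4.937e+09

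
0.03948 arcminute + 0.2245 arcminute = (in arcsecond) 15.84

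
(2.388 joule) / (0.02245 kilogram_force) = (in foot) 35.59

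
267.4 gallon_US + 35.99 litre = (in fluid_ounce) 3.544e+04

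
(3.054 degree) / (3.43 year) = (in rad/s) 4.928e-10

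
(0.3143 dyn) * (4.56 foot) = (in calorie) 1.044e-06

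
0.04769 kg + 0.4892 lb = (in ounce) 9.509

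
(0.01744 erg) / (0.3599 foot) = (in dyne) 0.00159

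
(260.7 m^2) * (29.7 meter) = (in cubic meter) 7743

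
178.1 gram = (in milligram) 1.781e+05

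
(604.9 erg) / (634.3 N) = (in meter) 9.536e-08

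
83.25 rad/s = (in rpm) 795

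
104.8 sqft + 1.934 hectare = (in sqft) 2.083e+05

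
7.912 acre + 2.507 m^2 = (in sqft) 3.447e+05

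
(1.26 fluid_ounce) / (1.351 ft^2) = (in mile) 1.845e-07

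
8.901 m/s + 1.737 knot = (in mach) 0.02877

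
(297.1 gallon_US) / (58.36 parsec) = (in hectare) 6.245e-23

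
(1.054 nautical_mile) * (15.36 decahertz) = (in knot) 5.828e+05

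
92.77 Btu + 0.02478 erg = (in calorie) 2.339e+04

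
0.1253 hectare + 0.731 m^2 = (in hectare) 0.1254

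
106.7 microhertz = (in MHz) 1.067e-10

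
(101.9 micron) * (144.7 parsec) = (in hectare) 4.55e+10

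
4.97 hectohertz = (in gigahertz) 4.97e-07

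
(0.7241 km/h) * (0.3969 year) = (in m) 2.518e+06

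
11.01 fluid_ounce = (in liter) 0.3256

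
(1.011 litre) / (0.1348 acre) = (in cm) 0.0001853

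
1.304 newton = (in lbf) 0.2932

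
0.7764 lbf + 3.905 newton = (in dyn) 7.359e+05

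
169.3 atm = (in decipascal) 1.715e+08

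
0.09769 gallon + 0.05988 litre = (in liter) 0.4297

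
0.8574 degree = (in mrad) 14.96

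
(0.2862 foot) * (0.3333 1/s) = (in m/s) 0.02908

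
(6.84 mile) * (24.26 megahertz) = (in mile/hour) 5.974e+11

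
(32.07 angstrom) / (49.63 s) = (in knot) 1.256e-10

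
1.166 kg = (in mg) 1.166e+06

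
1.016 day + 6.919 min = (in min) 1470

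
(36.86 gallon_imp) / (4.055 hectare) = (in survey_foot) 1.356e-05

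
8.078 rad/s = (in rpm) 77.14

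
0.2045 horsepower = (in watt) 152.5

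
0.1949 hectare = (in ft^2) 2.098e+04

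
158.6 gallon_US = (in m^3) 0.6004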